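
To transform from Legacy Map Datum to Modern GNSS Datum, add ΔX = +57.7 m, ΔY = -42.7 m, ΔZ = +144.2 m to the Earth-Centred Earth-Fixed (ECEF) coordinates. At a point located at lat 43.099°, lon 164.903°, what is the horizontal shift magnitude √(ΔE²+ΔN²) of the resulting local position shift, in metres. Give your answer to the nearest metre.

At φ = 43.099°, λ = 164.903°: sin φ = 0.683261, cos φ = 0.730174, sin λ = 0.260454, cos λ = -0.965486.
ΔE = −sin λ·ΔX + cos λ·ΔY = −(0.260454)·(57.7) + (-0.965486)·(-42.7) = 26.20 m.
ΔN = −sin φ cos λ·ΔX − sin φ sin λ·ΔY + cos φ·ΔZ = −(0.683261)(-0.965486)(57.7) − (0.683261)(0.260454)(-42.7) + (0.730174)(144.2) = 150.95 m.
Horizontal magnitude = √(ΔE² + ΔN²) = √(26.20² + 150.95²) = 153.21 m.

153 m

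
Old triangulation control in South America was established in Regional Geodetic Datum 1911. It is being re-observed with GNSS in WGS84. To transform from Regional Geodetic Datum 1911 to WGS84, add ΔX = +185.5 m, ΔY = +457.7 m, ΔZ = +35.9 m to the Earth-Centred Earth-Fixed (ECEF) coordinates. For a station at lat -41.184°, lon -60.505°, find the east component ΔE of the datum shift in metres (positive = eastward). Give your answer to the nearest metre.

ΔE = 387 m

At φ = -41.184°, λ = -60.505°: sin φ = -0.658479, cos φ = 0.752599, sin λ = -0.870399, cos λ = 0.492348.
ΔE = −sin λ·ΔX + cos λ·ΔY = −(-0.870399)·(185.5) + (0.492348)·(457.7) = 386.81 m.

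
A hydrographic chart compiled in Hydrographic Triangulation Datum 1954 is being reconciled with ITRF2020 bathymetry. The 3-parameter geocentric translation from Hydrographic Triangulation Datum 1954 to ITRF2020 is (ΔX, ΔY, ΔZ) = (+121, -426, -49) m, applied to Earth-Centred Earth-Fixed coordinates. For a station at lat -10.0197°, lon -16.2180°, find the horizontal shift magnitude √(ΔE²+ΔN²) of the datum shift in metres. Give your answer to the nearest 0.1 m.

The local east axis at (φ, λ) is (−sin λ, cos λ, 0), so ΔE = −sin(-16.2180°)·121 + cos(-16.2180°)·(-426) = -375.25 m.
The local north axis is (−sin φ cos λ, −sin φ sin λ, cos φ), giving ΔN = 20.215 + 20.701 − 48.253 = -7.34 m.
Horizontal magnitude = √(ΔE² + ΔN²) = √((-375.25)² + (-7.34)²) = 375.33 m.

375.3 m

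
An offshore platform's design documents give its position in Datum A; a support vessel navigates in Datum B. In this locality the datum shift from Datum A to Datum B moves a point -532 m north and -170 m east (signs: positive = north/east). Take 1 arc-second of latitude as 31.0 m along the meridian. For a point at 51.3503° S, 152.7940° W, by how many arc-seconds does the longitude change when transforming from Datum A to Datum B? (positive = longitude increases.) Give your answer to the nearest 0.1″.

At latitude -51.3503°, cos φ = 0.624557.
1″ of longitude at this latitude = 31.00 × cos φ = 19.3613 m, so Δλ = -170.0 / 19.3613 = -8.780″.

Δλ = -8.8″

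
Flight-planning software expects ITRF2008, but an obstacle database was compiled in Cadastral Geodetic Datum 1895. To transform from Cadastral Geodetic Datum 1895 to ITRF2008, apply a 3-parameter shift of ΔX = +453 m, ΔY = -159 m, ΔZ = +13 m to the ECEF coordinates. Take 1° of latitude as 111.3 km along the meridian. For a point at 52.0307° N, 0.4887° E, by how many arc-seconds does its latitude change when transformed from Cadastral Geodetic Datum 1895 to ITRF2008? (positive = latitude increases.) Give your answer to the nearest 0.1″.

Δφ = -11.3″

sin φ = 0.788341, cos φ = 0.615239, sin λ = 0.008529, cos λ = 0.999964.
North component: ΔN = −sin φ cos λ·ΔX − sin φ sin λ·ΔY + cos φ·ΔZ = −(0.788341)(0.999964)(453) − (0.788341)(0.008529)(-159) + (0.615239)(13) = -348.04 m.
1° of latitude spans 111300 m, so Δφ = -348.04 / 111300 × 3600 = -11.257″.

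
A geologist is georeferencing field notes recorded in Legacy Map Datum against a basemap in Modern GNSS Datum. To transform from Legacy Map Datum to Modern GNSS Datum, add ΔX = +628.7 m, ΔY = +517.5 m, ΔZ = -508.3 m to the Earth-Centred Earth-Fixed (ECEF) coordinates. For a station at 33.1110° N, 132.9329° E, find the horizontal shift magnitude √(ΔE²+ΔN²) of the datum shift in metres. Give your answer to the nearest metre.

The local east axis at (φ, λ) is (−sin λ, cos λ, 0), so ΔE = −sin(132.9329°)·628.7 + cos(132.9329°)·517.5 = -812.79 m.
The local north axis is (−sin φ cos λ, −sin φ sin λ, cos φ), giving ΔN = 233.928 − 206.973 − 425.759 = -398.80 m.
Horizontal magnitude = √(ΔE² + ΔN²) = √((-812.79)² + (-398.80)²) = 905.36 m.

905 m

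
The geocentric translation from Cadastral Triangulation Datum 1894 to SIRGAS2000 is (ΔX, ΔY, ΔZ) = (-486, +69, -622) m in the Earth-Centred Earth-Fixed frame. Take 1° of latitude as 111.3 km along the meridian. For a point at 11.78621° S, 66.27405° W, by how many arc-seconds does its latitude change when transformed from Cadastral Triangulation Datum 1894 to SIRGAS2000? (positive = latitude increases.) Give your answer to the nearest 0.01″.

Δφ = -21.40″

sin φ = -0.204260, cos φ = 0.978917, sin λ = -0.915480, cos λ = 0.402362.
North component: ΔN = −sin φ cos λ·ΔX − sin φ sin λ·ΔY + cos φ·ΔZ = −(-0.204260)(0.402362)(-486) − (-0.204260)(-0.915480)(69) + (0.978917)(-622) = -661.73 m.
1° of latitude spans 111300 m, so Δφ = -661.73 / 111300 × 3600 = -21.404″.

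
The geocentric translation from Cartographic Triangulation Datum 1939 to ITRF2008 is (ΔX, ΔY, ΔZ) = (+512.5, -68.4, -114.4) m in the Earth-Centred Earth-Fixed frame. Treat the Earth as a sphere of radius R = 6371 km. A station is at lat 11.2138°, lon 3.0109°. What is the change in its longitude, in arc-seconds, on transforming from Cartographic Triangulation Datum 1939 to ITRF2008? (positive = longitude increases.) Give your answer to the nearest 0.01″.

Δλ = -3.14″

sin φ = 0.194471, cos φ = 0.980908, sin λ = 0.052526, cos λ = 0.998620.
East component: ΔE = −sin λ·ΔX + cos λ·ΔY = −(0.052526)(512.5) + (0.998620)(-68.4) = -95.23 m.
1° of latitude spans πR/180 = 111195 m; at latitude φ, 1° of longitude spans that × cos φ = 109072.0 m, so Δλ = -95.23 / 109072.0 × 3600 = -3.143″.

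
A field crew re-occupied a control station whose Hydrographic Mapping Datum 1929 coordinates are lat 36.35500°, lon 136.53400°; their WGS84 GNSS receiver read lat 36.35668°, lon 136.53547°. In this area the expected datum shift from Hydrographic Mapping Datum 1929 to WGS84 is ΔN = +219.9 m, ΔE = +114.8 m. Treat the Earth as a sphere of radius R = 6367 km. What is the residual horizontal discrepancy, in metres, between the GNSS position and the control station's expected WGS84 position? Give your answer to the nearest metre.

37 m

Observed coordinate differences: Δφ = +0.00168°, Δλ = +0.00147°.
Converting to metres (1° lat = 111125 m, cos φ = 0.805360): observed ΔN = 186.7 m, observed ΔE = 131.6 m.
Subtracting the expected shift leaves a residual of 186.7 − (219.9) = -33.2 m north and 131.6 − (114.8) = 16.8 m east.
Residual distance = √((-33.2)² + 16.8²) = 37.2 m.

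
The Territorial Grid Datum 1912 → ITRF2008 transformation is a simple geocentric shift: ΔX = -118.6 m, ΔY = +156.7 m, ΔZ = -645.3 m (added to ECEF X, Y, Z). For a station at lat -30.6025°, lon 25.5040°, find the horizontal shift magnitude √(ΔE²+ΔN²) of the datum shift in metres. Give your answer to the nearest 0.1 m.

606.9 m

The local east axis at (φ, λ) is (−sin λ, cos λ, 0), so ΔE = −sin(25.5040°)·(-118.6) + cos(25.5040°)·156.7 = 192.50 m.
The local north axis is (−sin φ cos λ, −sin φ sin λ, cos φ), giving ΔN = -54.493 + 34.348 − 555.422 = -575.57 m.
Horizontal magnitude = √(ΔE² + ΔN²) = √(192.50² + (-575.57)²) = 606.90 m.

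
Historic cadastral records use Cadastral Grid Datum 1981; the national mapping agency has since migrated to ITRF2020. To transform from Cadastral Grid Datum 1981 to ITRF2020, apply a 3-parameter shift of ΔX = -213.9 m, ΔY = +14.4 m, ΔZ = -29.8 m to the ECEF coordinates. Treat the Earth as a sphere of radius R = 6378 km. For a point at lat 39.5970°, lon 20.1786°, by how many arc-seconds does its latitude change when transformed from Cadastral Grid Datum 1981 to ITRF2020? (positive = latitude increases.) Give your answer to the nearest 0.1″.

Δφ = 3.3″

sin φ = 0.637384, cos φ = 0.770547, sin λ = 0.344948, cos λ = 0.938622.
North component: ΔN = −sin φ cos λ·ΔX − sin φ sin λ·ΔY + cos φ·ΔZ = −(0.637384)(0.938622)(-213.9) − (0.637384)(0.344948)(14.4) + (0.770547)(-29.8) = 101.84 m.
1° of latitude spans πR/180 = 111317 m, so Δφ = 101.84 / 111317 × 3600 = 3.294″.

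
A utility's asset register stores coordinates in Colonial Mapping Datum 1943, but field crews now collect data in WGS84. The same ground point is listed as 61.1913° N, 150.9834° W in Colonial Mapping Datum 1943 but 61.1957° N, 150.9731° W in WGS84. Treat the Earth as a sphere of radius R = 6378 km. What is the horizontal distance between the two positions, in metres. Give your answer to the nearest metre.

738 m

Δφ = 61.1957° − 61.1913° = +0.0044°; Δλ = -150.9731° − -150.9834° = +0.0103°.
1° along a meridian = πR/180 = 111317 m.
ΔN = Δφ × 111317 = 489.8 m; ΔE = Δλ × 111317 × cos(61.1913°) = +0.0103 × 111317 × 0.481887 = 552.5 m.
Distance = √(ΔE² + ΔN²) = √(552.5² + 489.8²) = 738.4 m.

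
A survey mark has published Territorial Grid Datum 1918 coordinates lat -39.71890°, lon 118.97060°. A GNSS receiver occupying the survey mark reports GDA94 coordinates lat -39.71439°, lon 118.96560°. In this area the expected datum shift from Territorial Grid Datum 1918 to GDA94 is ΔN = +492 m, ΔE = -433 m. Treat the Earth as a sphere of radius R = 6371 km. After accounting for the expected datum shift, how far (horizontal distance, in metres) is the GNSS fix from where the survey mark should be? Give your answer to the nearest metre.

11 m

Observed coordinate differences: Δφ = +0.00451°, Δλ = -0.00500°.
Converting to metres (1° lat = 111195 m, cos φ = 0.769189): observed ΔN = 501.5 m, observed ΔE = -427.6 m.
Subtracting the expected shift leaves a residual of 501.5 − (492) = 9.5 m north and -427.6 − (-433) = 5.4 m east.
Residual distance = √(9.5² + 5.4²) = 10.9 m.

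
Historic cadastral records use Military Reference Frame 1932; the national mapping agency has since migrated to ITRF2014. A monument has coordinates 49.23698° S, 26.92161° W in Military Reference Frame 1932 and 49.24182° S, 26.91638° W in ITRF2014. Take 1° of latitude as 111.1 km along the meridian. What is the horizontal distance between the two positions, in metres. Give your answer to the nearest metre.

Δφ = -49.24182° − -49.23698° = -0.00484°; Δλ = -26.91638° − -26.92161° = +0.00523°.
ΔN = Δφ × 111100 = -537.7 m; ΔE = Δλ × 111100 × cos(-49.23698°) = +0.00523 × 111100 × 0.652932 = 379.4 m.
Distance = √(ΔE² + ΔN²) = √(379.4² + (-537.7)²) = 658.1 m.

658 m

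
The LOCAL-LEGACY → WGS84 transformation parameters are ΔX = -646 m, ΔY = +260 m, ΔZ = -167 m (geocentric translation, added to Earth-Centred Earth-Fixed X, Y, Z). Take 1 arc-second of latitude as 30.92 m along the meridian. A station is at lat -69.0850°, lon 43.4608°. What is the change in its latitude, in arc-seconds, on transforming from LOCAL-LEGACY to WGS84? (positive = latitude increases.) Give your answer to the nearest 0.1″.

Δφ = -10.7″

sin φ = -0.934111, cos φ = 0.356983, sin λ = 0.687858, cos λ = 0.725845.
North component: ΔN = −sin φ cos λ·ΔX − sin φ sin λ·ΔY + cos φ·ΔZ = −(-0.934111)(0.725845)(-646) − (-0.934111)(0.687858)(260) + (0.356983)(-167) = -330.56 m.
1° of latitude spans 3600 × 30.92 = 111312 m, so Δφ = -330.56 / 111312 × 3600 = -10.691″.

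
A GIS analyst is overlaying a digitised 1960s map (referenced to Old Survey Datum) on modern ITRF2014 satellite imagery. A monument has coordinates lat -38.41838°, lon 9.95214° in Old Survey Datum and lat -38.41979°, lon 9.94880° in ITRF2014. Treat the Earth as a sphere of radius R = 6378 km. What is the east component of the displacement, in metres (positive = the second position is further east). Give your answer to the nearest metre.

Δφ = -38.41979° − -38.41838° = -0.00141°; Δλ = 9.94880° − 9.95214° = -0.00334°.
1° along a meridian = πR/180 = 111317 m.
ΔN = Δφ × 111317 = -157.0 m; ΔE = Δλ × 111317 × cos(-38.41838°) = -0.00334 × 111317 × 0.783494 = -291.3 m.

ΔE = -291 m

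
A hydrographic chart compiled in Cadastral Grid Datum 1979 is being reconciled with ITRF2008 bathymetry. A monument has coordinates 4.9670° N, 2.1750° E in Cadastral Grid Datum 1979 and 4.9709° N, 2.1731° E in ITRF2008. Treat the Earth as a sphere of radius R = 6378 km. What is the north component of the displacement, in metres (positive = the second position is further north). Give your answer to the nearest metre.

ΔN = 434 m

Δφ = 4.9709° − 4.9670° = +0.0039°; Δλ = 2.1731° − 2.1750° = -0.0019°.
1° along a meridian = πR/180 = 111317 m.
ΔN = Δφ × 111317 = 434.1 m; ΔE = Δλ × 111317 × cos(4.9670°) = -0.0019 × 111317 × 0.996245 = -210.7 m.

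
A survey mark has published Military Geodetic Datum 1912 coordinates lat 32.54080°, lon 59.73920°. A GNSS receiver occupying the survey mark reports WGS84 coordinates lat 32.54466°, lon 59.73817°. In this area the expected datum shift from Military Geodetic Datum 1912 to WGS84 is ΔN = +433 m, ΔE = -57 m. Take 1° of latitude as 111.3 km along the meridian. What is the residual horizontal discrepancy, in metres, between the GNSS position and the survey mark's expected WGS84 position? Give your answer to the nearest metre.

Observed coordinate differences: Δφ = +0.00386°, Δλ = -0.00103°.
Converting to metres (1° lat = 111300 m, cos φ = 0.843009): observed ΔN = 429.6 m, observed ΔE = -96.6 m.
Subtracting the expected shift leaves a residual of 429.6 − (433) = -3.4 m north and -96.6 − (-57) = -39.6 m east.
Residual distance = √((-3.4)² + (-39.6)²) = 39.8 m.

40 m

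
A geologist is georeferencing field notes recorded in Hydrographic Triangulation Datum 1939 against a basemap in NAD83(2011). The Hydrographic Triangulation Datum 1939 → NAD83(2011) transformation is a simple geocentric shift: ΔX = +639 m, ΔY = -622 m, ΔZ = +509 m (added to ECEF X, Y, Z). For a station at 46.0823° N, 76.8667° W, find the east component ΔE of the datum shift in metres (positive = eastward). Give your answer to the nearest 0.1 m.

At φ = 46.0823°, λ = -76.8667°: sin φ = 0.720337, cos φ = 0.693624, sin λ = -0.973844, cos λ = 0.227217.
ΔE = −sin λ·ΔX + cos λ·ΔY = −(-0.973844)·(639) + (0.227217)·(-622) = 480.96 m.

ΔE = 481.0 m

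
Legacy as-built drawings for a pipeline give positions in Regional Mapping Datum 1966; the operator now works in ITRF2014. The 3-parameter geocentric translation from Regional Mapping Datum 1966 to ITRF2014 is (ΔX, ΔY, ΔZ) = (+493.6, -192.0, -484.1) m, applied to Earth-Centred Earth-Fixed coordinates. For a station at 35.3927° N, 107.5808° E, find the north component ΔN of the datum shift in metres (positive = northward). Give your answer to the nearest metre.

ΔN = -202 m

The local north axis is (−sin φ cos λ, −sin φ sin λ, cos φ), giving ΔN = 86.351 + 106.008 − 394.639 = -202.28 m.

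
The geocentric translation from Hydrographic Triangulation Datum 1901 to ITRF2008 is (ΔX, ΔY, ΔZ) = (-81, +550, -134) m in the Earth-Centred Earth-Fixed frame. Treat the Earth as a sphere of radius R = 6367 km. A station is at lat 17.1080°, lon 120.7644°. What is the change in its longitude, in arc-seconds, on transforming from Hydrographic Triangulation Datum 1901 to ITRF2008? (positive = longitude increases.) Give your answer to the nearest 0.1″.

Δλ = -7.2″

sin φ = 0.294174, cos φ = 0.955752, sin λ = 0.859278, cos λ = -0.511509.
East component: ΔE = −sin λ·ΔX + cos λ·ΔY = −(0.859278)(-81) + (-0.511509)(550) = -211.73 m.
1° of latitude spans πR/180 = 111125 m; at latitude φ, 1° of longitude spans that × cos φ = 106208.0 m, so Δλ = -211.73 / 106208.0 × 3600 = -7.177″.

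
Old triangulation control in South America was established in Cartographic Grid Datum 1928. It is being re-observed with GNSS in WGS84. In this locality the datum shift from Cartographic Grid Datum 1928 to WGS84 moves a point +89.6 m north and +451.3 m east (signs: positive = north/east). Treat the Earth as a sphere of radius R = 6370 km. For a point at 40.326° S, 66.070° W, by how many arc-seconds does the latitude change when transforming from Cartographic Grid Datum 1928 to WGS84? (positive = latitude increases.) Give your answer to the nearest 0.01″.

Δφ = 2.90″

On a sphere of radius R, 1 rad of latitude = R, so Δφ = ΔN / R = 89.6 / 6370000 = 1.4066e-05 rad = 2.901″.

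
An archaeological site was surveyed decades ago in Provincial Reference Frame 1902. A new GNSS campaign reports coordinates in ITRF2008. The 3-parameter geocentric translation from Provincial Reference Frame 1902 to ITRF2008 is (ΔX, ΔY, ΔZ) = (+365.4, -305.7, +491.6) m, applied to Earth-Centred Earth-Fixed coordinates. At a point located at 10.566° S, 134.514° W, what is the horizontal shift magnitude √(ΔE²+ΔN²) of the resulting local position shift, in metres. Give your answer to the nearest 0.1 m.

672.6 m

At φ = -10.566°, λ = -134.514°: sin φ = -0.183368, cos φ = 0.983044, sin λ = -0.713079, cos λ = -0.701084.
ΔE = −sin λ·ΔX + cos λ·ΔY = −(-0.713079)·(365.4) + (-0.701084)·(-305.7) = 474.88 m.
ΔN = −sin φ cos λ·ΔX − sin φ sin λ·ΔY + cos φ·ΔZ = −(-0.183368)(-0.701084)(365.4) − (-0.183368)(-0.713079)(-305.7) + (0.983044)(491.6) = 476.26 m.
Horizontal magnitude = √(ΔE² + ΔN²) = √(474.88² + 476.26²) = 672.56 m.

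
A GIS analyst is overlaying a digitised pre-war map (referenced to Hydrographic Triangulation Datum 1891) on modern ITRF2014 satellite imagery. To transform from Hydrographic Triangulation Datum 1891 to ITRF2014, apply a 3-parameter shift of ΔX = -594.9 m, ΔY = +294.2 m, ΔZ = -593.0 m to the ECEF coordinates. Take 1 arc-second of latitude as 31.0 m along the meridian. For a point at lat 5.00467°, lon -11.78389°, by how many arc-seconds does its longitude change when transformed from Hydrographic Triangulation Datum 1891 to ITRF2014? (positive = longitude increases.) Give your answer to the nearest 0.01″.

sin φ = 0.087237, cos φ = 0.996188, sin λ = -0.204221, cos λ = 0.978925.
East component: ΔE = −sin λ·ΔX + cos λ·ΔY = −(-0.204221)(-594.9) + (0.978925)(294.2) = 166.51 m.
1° of latitude spans 3600 × 31.00 = 111600 m; at latitude φ, 1° of longitude spans that × cos φ = 111174.5 m, so Δλ = 166.51 / 111174.5 × 3600 = 5.392″.

Δλ = 5.39″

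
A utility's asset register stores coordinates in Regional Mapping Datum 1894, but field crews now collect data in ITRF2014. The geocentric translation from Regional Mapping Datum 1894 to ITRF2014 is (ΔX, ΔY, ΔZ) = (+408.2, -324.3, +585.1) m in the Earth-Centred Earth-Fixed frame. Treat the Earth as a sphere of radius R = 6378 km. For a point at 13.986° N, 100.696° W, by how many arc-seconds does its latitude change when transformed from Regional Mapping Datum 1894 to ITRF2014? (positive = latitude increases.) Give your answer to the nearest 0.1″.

sin φ = 0.241685, cos φ = 0.970355, sin λ = -0.982626, cos λ = -0.185598.
North component: ΔN = −sin φ cos λ·ΔX − sin φ sin λ·ΔY + cos φ·ΔZ = −(0.241685)(-0.185598)(408.2) − (0.241685)(-0.982626)(-324.3) + (0.970355)(585.1) = 509.05 m.
1° of latitude spans πR/180 = 111317 m, so Δφ = 509.05 / 111317 × 3600 = 16.463″.

Δφ = 16.5″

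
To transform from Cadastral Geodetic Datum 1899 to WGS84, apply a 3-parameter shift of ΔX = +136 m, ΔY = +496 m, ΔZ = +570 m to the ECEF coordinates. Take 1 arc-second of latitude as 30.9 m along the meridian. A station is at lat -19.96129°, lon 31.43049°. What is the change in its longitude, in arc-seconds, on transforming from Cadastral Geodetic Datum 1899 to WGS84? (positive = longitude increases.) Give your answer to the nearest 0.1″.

sin φ = -0.341385, cos φ = 0.939923, sin λ = 0.521464, cos λ = 0.853273.
East component: ΔE = −sin λ·ΔX + cos λ·ΔY = −(0.521464)(136) + (0.853273)(496) = 352.30 m.
1° of latitude spans 3600 × 30.90 = 111240 m; at latitude φ, 1° of longitude spans that × cos φ = 104557.1 m, so Δλ = 352.30 / 104557.1 × 3600 = 12.130″.

Δλ = 12.1″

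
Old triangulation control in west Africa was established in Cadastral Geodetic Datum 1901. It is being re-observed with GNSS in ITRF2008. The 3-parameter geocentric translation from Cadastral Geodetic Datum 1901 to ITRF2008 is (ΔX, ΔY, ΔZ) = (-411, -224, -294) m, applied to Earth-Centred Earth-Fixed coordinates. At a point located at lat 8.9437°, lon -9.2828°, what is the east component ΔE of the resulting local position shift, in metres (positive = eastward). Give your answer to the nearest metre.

The local east axis at (φ, λ) is (−sin λ, cos λ, 0), so ΔE = −sin(-9.2828°)·(-411) + cos(-9.2828°)·(-224) = -287.36 m.

ΔE = -287 m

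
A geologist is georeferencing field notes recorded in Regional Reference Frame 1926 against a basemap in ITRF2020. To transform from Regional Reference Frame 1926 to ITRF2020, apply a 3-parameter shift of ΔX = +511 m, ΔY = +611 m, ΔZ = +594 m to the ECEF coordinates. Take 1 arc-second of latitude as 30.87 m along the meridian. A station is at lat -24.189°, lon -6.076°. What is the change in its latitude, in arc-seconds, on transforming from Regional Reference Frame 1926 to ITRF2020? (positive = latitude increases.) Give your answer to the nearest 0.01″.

Δφ = 23.44″

sin φ = -0.409748, cos φ = 0.912199, sin λ = -0.105848, cos λ = 0.994382.
North component: ΔN = −sin φ cos λ·ΔX − sin φ sin λ·ΔY + cos φ·ΔZ = −(-0.409748)(0.994382)(511) − (-0.409748)(-0.105848)(611) + (0.912199)(594) = 723.55 m.
1° of latitude spans 3600 × 30.87 = 111132 m, so Δφ = 723.55 / 111132 × 3600 = 23.439″.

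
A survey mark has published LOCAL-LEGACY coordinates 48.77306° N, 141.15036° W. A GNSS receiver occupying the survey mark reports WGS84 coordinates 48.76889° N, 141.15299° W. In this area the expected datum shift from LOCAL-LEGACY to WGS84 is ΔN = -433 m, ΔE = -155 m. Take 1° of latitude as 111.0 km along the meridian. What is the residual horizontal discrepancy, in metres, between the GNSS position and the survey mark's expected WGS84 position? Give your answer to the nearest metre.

Observed coordinate differences: Δφ = -0.00417°, Δλ = -0.00263°.
Converting to metres (1° lat = 111000 m, cos φ = 0.659043): observed ΔN = -462.9 m, observed ΔE = -192.4 m.
Subtracting the expected shift leaves a residual of -462.9 − (-433) = -29.9 m north and -192.4 − (-155) = -37.4 m east.
Residual distance = √((-29.9)² + (-37.4)²) = 47.9 m.

48 m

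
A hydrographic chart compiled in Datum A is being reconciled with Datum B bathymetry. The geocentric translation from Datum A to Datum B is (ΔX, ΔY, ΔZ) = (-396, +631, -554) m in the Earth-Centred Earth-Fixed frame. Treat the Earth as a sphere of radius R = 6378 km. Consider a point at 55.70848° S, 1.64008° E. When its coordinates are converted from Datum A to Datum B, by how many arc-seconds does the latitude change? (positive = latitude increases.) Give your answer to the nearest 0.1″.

sin φ = -0.826182, cos φ = 0.563404, sin λ = 0.028621, cos λ = 0.999590.
North component: ΔN = −sin φ cos λ·ΔX − sin φ sin λ·ΔY + cos φ·ΔZ = −(-0.826182)(0.999590)(-396) − (-0.826182)(0.028621)(631) + (0.563404)(-554) = -624.24 m.
1° of latitude spans πR/180 = 111317 m, so Δφ = -624.24 / 111317 × 3600 = -20.188″.

Δφ = -20.2″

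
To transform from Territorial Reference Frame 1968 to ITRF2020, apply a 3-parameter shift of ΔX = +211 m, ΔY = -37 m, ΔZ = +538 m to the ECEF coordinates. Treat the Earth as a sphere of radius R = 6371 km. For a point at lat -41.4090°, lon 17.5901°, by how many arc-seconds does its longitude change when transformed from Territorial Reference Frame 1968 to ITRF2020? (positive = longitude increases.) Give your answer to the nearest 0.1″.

sin φ = -0.661430, cos φ = 0.750007, sin λ = 0.302205, cos λ = 0.953243.
East component: ΔE = −sin λ·ΔX + cos λ·ΔY = −(0.302205)(211) + (0.953243)(-37) = -99.04 m.
1° of latitude spans πR/180 = 111195 m; at latitude φ, 1° of longitude spans that × cos φ = 83397.0 m, so Δλ = -99.04 / 83397.0 × 3600 = -4.275″.

Δλ = -4.3″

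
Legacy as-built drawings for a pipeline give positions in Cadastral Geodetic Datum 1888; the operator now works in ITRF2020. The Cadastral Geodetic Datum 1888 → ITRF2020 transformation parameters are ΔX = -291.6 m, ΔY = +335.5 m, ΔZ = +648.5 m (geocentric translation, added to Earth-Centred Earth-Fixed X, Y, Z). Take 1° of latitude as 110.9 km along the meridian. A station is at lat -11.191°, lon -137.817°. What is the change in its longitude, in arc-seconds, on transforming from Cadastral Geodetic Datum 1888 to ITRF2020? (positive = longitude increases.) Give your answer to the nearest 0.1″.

Δλ = -14.7″

sin φ = -0.194080, cos φ = 0.980986, sin λ = -0.671501, cos λ = -0.741004.
East component: ΔE = −sin λ·ΔX + cos λ·ΔY = −(-0.671501)(-291.6) + (-0.741004)(335.5) = -444.42 m.
1° of latitude spans 110900 m; at latitude φ, 1° of longitude spans that × cos φ = 108791.3 m, so Δλ = -444.42 / 108791.3 × 3600 = -14.706″.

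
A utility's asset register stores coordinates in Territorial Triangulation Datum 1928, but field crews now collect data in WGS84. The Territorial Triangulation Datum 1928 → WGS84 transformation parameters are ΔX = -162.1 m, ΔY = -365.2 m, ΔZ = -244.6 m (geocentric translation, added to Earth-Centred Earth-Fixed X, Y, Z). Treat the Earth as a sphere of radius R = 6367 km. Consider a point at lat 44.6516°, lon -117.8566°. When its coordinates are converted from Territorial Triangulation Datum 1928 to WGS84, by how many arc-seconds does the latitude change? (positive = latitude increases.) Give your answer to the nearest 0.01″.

Δφ = -14.71″

sin φ = 0.702794, cos φ = 0.711393, sin λ = -0.884120, cos λ = -0.467260.
North component: ΔN = −sin φ cos λ·ΔX − sin φ sin λ·ΔY + cos φ·ΔZ = −(0.702794)(-0.467260)(-162.1) − (0.702794)(-0.884120)(-365.2) + (0.711393)(-244.6) = -454.16 m.
1° of latitude spans πR/180 = 111125 m, so Δφ = -454.16 / 111125 × 3600 = -14.713″.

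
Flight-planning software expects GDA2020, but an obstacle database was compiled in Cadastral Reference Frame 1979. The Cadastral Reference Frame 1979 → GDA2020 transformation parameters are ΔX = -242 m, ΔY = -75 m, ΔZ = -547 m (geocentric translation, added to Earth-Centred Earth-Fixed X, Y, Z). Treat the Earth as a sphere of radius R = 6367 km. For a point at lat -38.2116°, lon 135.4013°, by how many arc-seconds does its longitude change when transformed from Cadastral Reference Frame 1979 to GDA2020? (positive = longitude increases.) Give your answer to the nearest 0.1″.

sin φ = -0.618567, cos φ = 0.785732, sin λ = 0.702137, cos λ = -0.712042.
East component: ΔE = −sin λ·ΔX + cos λ·ΔY = −(0.702137)(-242) + (-0.712042)(-75) = 223.32 m.
1° of latitude spans πR/180 = 111125 m; at latitude φ, 1° of longitude spans that × cos φ = 87314.5 m, so Δλ = 223.32 / 87314.5 × 3600 = 9.208″.

Δλ = 9.2″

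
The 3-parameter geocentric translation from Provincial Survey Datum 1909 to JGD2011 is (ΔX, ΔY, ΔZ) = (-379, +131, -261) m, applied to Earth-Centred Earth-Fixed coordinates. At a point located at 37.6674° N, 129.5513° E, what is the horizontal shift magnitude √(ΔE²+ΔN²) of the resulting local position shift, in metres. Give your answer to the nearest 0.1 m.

At φ = 37.6674°, λ = 129.5513°: sin φ = 0.611077, cos φ = 0.791571, sin λ = 0.771055, cos λ = -0.636769.
ΔE = −sin λ·ΔX + cos λ·ΔY = −(0.771055)·(-379) + (-0.636769)·(131) = 208.81 m.
ΔN = −sin φ cos λ·ΔX − sin φ sin λ·ΔY + cos φ·ΔZ = −(0.611077)(-0.636769)(-379) − (0.611077)(0.771055)(131) + (0.791571)(-261) = -415.80 m.
Horizontal magnitude = √(ΔE² + ΔN²) = √(208.81² + (-415.80)²) = 465.29 m.

465.3 m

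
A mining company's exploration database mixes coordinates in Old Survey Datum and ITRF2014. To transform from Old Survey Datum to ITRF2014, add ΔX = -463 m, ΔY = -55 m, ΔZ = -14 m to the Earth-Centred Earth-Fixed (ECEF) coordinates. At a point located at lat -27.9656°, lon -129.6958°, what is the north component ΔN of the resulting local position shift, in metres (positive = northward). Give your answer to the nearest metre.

The local north axis is (−sin φ cos λ, −sin φ sin λ, cos φ), giving ΔN = 138.677 + 19.845 − 12.365 = 146.16 m.

ΔN = 146 m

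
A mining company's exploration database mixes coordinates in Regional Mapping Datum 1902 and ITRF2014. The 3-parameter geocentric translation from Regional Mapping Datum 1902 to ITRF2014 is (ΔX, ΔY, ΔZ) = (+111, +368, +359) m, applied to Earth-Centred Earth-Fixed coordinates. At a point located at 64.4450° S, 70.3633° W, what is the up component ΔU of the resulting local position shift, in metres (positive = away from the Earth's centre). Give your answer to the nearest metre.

ΔU = -457 m

The local up (radial) axis is (cos φ cos λ, cos φ sin λ, sin φ), giving ΔU = 16.091 − 149.515 − 323.880 = -457.30 m.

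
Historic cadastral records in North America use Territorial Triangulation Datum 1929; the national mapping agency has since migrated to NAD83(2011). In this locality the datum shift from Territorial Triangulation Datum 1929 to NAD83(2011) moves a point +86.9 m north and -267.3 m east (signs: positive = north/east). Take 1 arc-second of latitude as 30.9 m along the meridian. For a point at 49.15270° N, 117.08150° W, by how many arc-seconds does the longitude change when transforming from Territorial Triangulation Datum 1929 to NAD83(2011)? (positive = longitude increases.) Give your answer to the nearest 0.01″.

At latitude 49.15270°, cos φ = 0.654045.
1″ of longitude at this latitude = 30.90 × cos φ = 20.2100 m, so Δλ = -267.3 / 20.2100 = -13.226″.

Δλ = -13.23″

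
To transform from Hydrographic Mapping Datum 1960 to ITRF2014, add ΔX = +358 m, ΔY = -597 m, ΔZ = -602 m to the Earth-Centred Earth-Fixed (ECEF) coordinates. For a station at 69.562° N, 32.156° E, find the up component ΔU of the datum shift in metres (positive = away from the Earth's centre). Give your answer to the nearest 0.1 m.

The local up (radial) axis is (cos φ cos λ, cos φ sin λ, sin φ), giving ΔU = 105.835 − 110.952 − 564.104 = -569.22 m.

ΔU = -569.2 m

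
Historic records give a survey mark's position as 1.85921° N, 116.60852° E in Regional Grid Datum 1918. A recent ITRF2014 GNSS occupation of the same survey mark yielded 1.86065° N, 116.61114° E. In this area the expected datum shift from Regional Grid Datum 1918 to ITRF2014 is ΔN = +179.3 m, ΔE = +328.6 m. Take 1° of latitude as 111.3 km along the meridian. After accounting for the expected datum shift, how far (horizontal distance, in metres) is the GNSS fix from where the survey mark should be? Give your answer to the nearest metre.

42 m

Observed coordinate differences: Δφ = +0.00144°, Δλ = +0.00262°.
Converting to metres (1° lat = 111300 m, cos φ = 0.999474): observed ΔN = 160.3 m, observed ΔE = 291.5 m.
Subtracting the expected shift leaves a residual of 160.3 − (179.3) = -19.0 m north and 291.5 − (328.6) = -37.1 m east.
Residual distance = √((-19.0)² + (-37.1)²) = 41.7 m.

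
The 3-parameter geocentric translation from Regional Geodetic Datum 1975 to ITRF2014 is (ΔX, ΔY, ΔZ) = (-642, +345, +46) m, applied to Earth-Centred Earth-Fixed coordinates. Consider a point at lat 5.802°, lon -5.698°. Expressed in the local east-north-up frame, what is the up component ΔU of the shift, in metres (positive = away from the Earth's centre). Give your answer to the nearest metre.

At φ = 5.802°, λ = -5.698°: sin φ = 0.101091, cos φ = 0.994877, sin λ = -0.099285, cos λ = 0.995059.
ΔU = cos φ cos λ·ΔX + cos φ sin λ·ΔY + sin φ·ΔZ = (0.994877)(0.995059)(-642) + (0.994877)(-0.099285)(345) + (0.101091)(46) = -664.98 m.

ΔU = -665 m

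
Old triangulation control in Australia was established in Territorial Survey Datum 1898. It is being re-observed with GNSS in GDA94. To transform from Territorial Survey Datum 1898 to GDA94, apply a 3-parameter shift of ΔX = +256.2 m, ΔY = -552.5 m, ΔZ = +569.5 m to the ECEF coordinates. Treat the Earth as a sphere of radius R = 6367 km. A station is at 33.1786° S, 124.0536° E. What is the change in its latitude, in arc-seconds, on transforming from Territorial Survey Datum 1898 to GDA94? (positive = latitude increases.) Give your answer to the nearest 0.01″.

Δφ = 4.78″

sin φ = -0.547251, cos φ = 0.836969, sin λ = 0.828514, cos λ = -0.559968.
North component: ΔN = −sin φ cos λ·ΔX − sin φ sin λ·ΔY + cos φ·ΔZ = −(-0.547251)(-0.559968)(256.2) − (-0.547251)(0.828514)(-552.5) + (0.836969)(569.5) = 147.64 m.
1° of latitude spans πR/180 = 111125 m, so Δφ = 147.64 / 111125 × 3600 = 4.783″.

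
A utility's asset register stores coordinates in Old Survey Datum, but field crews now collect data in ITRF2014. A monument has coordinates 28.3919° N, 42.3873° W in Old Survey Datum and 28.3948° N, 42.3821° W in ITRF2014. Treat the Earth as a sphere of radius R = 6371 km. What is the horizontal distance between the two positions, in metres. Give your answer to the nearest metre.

602 m

Δφ = 28.3948° − 28.3919° = +0.0029°; Δλ = -42.3821° − -42.3873° = +0.0052°.
1° along a meridian = πR/180 = 111195 m.
ΔN = Δφ × 111195 = 322.5 m; ΔE = Δλ × 111195 × cos(28.3919°) = +0.0052 × 111195 × 0.879716 = 508.7 m.
Distance = √(ΔE² + ΔN²) = √(508.7² + 322.5²) = 602.3 m.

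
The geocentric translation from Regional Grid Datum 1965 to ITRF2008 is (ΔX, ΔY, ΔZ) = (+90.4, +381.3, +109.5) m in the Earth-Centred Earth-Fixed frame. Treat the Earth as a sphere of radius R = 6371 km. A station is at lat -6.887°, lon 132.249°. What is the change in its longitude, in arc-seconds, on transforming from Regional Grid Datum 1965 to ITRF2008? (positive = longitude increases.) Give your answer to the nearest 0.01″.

Δλ = -10.54″

sin φ = -0.119912, cos φ = 0.992785, sin λ = 0.740230, cos λ = -0.672354.
East component: ΔE = −sin λ·ΔX + cos λ·ΔY = −(0.740230)(90.4) + (-0.672354)(381.3) = -323.29 m.
1° of latitude spans πR/180 = 111195 m; at latitude φ, 1° of longitude spans that × cos φ = 110392.6 m, so Δλ = -323.29 / 110392.6 × 3600 = -10.543″.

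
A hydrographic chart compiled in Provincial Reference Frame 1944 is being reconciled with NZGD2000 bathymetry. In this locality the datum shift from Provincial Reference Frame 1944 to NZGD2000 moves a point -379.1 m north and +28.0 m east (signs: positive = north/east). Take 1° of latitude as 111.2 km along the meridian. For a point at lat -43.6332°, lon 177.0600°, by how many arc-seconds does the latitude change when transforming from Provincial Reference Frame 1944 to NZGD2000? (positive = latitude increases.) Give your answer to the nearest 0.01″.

1° of latitude = 111.2 km, so Δφ = -379.1 / 111200 = -0.0034092° = -12.273″.

Δφ = -12.27″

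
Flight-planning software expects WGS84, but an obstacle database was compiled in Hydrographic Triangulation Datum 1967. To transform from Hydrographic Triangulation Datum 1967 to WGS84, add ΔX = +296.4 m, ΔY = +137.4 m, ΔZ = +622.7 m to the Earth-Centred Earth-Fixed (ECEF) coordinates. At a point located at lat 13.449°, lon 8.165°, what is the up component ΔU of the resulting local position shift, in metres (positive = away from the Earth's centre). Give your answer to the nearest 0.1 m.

The local up (radial) axis is (cos φ cos λ, cos φ sin λ, sin φ), giving ΔU = 285.350 + 18.979 + 144.827 = 449.16 m.

ΔU = 449.2 m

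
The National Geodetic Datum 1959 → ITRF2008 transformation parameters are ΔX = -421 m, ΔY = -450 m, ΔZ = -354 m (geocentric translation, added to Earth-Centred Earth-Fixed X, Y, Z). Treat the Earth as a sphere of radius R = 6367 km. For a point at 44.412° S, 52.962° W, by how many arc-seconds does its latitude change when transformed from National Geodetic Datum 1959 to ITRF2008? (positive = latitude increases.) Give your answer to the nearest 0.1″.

sin φ = -0.699813, cos φ = 0.714326, sin λ = -0.798236, cos λ = 0.602345.
North component: ΔN = −sin φ cos λ·ΔX − sin φ sin λ·ΔY + cos φ·ΔZ = −(-0.699813)(0.602345)(-421) − (-0.699813)(-0.798236)(-450) + (0.714326)(-354) = -178.96 m.
1° of latitude spans πR/180 = 111125 m, so Δφ = -178.96 / 111125 × 3600 = -5.798″.

Δφ = -5.8″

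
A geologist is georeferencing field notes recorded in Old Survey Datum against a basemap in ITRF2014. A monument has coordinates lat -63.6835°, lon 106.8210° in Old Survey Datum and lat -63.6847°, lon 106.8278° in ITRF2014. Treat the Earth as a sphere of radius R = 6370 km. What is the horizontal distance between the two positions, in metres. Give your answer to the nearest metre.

361 m

Δφ = -63.6847° − -63.6835° = -0.0012°; Δλ = 106.8278° − 106.8210° = +0.0068°.
1° along a meridian = πR/180 = 111177 m.
ΔN = Δφ × 111177 = -133.4 m; ΔE = Δλ × 111177 × cos(-63.6835°) = +0.0068 × 111177 × 0.443329 = 335.2 m.
Distance = √(ΔE² + ΔN²) = √(335.2² + (-133.4)²) = 360.7 m.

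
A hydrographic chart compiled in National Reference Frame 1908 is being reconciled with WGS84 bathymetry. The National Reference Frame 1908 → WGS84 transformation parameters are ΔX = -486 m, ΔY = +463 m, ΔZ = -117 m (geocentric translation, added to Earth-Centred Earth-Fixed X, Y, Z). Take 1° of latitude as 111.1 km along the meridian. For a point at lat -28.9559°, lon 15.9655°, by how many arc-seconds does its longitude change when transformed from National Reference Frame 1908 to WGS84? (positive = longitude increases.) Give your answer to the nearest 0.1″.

Δλ = 21.4″

sin φ = -0.484136, cos φ = 0.874993, sin λ = 0.275058, cos λ = 0.961427.
East component: ΔE = −sin λ·ΔX + cos λ·ΔY = −(0.275058)(-486) + (0.961427)(463) = 578.82 m.
1° of latitude spans 111100 m; at latitude φ, 1° of longitude spans that × cos φ = 97211.7 m, so Δλ = 578.82 / 97211.7 × 3600 = 21.435″.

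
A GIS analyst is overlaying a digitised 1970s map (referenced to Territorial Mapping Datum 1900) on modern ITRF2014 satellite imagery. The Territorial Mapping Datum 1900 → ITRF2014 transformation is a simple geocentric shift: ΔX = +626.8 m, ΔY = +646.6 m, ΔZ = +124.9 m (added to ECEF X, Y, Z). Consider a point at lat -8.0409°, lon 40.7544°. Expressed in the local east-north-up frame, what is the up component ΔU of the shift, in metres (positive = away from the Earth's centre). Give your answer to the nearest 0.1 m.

ΔU = 870.6 m

The local up (radial) axis is (cos φ cos λ, cos φ sin λ, sin φ), giving ΔU = 470.142 + 417.962 − 17.471 = 870.63 m.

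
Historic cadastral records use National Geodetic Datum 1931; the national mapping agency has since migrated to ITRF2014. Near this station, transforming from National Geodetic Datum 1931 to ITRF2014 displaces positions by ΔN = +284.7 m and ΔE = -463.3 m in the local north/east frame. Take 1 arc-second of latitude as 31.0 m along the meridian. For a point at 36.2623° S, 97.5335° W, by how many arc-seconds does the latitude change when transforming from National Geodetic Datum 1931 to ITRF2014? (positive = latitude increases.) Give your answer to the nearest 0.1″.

Δφ = 9.2″

1″ of latitude = 31.00 m, so Δφ = 284.7 / 31.00 = 9.184″.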